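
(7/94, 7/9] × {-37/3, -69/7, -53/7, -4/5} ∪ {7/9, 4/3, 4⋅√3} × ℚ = ({7/9, 4/3, 4⋅√3} × ℚ) ∪ ((7/94, 7/9] × {-37/3, -69/7, -53/7, -4/5})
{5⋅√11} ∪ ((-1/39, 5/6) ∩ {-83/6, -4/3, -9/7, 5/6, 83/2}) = {5⋅√11}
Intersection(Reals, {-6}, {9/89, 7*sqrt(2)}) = EmptySet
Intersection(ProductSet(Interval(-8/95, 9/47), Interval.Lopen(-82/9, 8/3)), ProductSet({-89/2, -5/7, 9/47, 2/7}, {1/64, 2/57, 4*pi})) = ProductSet({9/47}, {1/64, 2/57})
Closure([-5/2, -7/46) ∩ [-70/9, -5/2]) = {-5/2}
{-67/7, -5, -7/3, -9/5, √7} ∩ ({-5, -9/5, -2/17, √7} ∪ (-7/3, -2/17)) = {-5, -9/5, √7}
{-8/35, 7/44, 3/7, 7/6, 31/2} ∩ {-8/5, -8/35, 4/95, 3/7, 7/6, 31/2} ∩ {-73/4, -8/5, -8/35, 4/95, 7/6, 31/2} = {-8/35, 7/6, 31/2}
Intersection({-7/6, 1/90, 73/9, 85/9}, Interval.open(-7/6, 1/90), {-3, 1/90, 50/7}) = EmptySet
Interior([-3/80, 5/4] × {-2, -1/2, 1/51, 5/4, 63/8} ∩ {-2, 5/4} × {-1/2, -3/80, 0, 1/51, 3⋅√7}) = ∅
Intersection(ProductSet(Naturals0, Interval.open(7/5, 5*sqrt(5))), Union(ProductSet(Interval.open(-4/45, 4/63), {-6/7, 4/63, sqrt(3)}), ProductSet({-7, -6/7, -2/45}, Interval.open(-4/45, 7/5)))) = ProductSet(Range(0, 1, 1), {sqrt(3)})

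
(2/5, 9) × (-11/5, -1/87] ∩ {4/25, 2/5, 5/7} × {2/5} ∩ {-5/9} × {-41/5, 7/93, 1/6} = ∅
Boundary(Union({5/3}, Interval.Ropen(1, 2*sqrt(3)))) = {1, 2*sqrt(3)}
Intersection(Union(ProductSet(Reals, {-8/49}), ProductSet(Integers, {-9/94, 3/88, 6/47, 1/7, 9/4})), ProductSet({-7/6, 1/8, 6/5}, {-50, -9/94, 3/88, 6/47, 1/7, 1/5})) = EmptySet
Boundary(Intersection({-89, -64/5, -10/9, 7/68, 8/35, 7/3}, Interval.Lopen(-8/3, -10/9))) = {-10/9}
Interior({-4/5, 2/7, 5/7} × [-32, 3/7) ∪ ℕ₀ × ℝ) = ∅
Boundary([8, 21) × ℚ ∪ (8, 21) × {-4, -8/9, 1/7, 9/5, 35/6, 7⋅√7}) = [8, 21] × ℝ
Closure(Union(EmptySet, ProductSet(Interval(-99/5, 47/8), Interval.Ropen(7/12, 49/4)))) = ProductSet(Interval(-99/5, 47/8), Interval(7/12, 49/4))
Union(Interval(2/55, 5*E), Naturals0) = Union(Interval(2/55, 5*E), Naturals0)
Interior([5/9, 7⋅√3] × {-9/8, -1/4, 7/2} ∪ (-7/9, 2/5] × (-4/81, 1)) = (-7/9, 2/5) × (-4/81, 1)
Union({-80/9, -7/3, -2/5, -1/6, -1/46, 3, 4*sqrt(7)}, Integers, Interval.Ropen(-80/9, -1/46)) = Union({4*sqrt(7)}, Integers, Interval(-80/9, -1/46))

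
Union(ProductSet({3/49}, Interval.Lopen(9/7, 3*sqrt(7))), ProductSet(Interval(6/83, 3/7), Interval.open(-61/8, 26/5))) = Union(ProductSet({3/49}, Interval.Lopen(9/7, 3*sqrt(7))), ProductSet(Interval(6/83, 3/7), Interval.open(-61/8, 26/5)))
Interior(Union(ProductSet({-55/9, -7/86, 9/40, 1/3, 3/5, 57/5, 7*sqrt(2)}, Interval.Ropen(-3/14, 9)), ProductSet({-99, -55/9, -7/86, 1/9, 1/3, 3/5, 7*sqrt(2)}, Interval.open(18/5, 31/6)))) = EmptySet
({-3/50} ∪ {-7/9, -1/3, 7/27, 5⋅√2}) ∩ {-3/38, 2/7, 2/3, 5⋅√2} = {5⋅√2}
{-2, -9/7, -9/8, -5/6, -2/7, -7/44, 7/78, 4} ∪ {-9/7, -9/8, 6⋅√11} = {-2, -9/7, -9/8, -5/6, -2/7, -7/44, 7/78, 4, 6⋅√11}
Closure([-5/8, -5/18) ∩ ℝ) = [-5/8, -5/18]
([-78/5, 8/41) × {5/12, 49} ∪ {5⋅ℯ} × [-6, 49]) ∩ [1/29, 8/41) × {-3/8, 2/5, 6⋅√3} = ∅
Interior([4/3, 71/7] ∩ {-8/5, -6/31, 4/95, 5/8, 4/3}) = ∅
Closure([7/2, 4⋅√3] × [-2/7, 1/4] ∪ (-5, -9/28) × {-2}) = ([-5, -9/28] × {-2}) ∪ ([7/2, 4⋅√3] × [-2/7, 1/4])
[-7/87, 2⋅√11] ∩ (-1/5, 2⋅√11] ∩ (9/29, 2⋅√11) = (9/29, 2⋅√11)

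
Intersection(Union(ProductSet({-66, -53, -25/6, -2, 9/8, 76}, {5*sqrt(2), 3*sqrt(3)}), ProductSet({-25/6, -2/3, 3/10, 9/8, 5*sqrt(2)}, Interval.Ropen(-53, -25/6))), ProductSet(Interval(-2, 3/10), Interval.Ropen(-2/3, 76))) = ProductSet({-2}, {5*sqrt(2), 3*sqrt(3)})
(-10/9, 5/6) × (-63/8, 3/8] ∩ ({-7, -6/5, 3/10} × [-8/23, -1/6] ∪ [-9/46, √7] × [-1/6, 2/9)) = ({3/10} × [-8/23, -1/6]) ∪ ([-9/46, 5/6) × [-1/6, 2/9))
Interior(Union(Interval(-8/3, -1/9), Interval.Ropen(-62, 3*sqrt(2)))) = Interval.open(-62, 3*sqrt(2))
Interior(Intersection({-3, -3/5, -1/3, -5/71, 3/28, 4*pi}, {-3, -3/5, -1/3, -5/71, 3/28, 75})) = EmptySet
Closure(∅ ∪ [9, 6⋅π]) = [9, 6⋅π]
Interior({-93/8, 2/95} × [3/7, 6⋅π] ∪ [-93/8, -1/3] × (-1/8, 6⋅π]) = (-93/8, -1/3) × (-1/8, 6⋅π)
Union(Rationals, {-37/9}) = Rationals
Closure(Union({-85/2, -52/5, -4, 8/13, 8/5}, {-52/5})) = {-85/2, -52/5, -4, 8/13, 8/5}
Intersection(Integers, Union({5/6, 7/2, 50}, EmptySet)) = {50}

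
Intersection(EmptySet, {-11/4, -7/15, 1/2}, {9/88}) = EmptySet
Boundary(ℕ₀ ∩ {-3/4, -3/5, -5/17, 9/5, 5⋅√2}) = ∅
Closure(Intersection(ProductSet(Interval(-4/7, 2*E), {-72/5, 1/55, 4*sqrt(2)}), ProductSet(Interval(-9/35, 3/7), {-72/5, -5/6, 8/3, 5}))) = ProductSet(Interval(-9/35, 3/7), {-72/5})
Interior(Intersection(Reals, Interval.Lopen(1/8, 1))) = Interval.open(1/8, 1)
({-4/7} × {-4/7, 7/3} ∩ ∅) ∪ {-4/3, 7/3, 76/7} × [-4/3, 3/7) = {-4/3, 7/3, 76/7} × [-4/3, 3/7)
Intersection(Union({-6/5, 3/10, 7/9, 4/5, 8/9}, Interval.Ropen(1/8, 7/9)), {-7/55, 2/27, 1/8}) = {1/8}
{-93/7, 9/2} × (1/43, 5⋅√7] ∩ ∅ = ∅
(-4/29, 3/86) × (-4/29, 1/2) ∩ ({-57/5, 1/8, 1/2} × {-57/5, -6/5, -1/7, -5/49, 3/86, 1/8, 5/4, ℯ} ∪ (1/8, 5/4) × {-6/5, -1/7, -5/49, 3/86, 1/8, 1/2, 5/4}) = ∅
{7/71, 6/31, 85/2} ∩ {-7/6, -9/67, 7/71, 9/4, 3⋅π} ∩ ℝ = {7/71}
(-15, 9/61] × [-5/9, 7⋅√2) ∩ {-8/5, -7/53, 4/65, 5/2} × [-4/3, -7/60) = {-8/5, -7/53, 4/65} × [-5/9, -7/60)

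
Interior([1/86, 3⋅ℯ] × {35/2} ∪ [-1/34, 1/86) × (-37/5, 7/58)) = (-1/34, 1/86) × (-37/5, 7/58)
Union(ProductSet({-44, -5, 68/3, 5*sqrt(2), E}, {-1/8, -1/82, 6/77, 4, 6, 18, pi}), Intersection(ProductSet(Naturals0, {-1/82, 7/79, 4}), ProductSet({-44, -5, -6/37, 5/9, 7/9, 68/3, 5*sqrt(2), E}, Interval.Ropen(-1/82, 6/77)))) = ProductSet({-44, -5, 68/3, 5*sqrt(2), E}, {-1/8, -1/82, 6/77, 4, 6, 18, pi})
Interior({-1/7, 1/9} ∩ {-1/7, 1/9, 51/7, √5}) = ∅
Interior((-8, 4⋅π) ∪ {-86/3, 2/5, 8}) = (-8, 4⋅π)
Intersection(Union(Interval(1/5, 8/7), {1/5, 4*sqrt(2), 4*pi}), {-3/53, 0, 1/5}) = {1/5}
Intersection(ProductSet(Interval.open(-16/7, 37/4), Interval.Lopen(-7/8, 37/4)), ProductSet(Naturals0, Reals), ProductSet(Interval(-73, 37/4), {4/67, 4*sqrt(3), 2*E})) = ProductSet(Range(0, 10, 1), {4/67, 4*sqrt(3), 2*E})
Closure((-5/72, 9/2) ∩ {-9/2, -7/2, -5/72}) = ∅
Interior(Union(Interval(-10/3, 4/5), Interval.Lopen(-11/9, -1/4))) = Interval.open(-10/3, 4/5)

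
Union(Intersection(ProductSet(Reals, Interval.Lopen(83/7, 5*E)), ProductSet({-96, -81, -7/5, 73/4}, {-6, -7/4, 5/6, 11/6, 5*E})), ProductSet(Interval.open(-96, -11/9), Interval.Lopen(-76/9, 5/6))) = Union(ProductSet({-96, -81, -7/5, 73/4}, {5*E}), ProductSet(Interval.open(-96, -11/9), Interval.Lopen(-76/9, 5/6)))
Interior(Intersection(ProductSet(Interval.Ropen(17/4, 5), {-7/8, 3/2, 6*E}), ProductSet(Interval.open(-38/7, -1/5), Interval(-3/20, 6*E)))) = EmptySet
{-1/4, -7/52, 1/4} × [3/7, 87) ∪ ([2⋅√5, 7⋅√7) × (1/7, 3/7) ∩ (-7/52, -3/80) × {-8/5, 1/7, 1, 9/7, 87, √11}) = {-1/4, -7/52, 1/4} × [3/7, 87)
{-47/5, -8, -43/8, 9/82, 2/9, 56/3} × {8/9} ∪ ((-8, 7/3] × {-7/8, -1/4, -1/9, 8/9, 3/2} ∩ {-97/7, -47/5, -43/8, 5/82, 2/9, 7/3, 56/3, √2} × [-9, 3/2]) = ({-47/5, -8, -43/8, 9/82, 2/9, 56/3} × {8/9}) ∪ ({-43/8, 5/82, 2/9, 7/3, √2} × {-7/8, -1/4, -1/9, 8/9, 3/2})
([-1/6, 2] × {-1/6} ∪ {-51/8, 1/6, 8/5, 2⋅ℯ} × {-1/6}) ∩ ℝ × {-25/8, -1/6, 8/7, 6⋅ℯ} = ({-51/8, 2⋅ℯ} ∪ [-1/6, 2]) × {-1/6}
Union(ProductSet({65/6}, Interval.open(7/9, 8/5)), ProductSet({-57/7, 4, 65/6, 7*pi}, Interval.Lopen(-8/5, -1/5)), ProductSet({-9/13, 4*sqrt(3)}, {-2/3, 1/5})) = Union(ProductSet({65/6}, Interval.open(7/9, 8/5)), ProductSet({-9/13, 4*sqrt(3)}, {-2/3, 1/5}), ProductSet({-57/7, 4, 65/6, 7*pi}, Interval.Lopen(-8/5, -1/5)))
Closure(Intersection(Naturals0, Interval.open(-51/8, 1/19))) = Range(0, 1, 1)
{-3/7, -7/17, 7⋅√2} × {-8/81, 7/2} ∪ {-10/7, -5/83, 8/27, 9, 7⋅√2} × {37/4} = ({-3/7, -7/17, 7⋅√2} × {-8/81, 7/2}) ∪ ({-10/7, -5/83, 8/27, 9, 7⋅√2} × {37/4})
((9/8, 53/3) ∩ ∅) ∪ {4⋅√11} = {4⋅√11}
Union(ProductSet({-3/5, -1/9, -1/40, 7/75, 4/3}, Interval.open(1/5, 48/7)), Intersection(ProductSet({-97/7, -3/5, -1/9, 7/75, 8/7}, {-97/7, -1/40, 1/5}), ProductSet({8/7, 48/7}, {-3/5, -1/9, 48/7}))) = ProductSet({-3/5, -1/9, -1/40, 7/75, 4/3}, Interval.open(1/5, 48/7))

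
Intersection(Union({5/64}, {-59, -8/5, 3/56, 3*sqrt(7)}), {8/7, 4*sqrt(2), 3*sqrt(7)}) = {3*sqrt(7)}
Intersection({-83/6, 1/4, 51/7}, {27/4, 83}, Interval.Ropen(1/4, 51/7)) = EmptySet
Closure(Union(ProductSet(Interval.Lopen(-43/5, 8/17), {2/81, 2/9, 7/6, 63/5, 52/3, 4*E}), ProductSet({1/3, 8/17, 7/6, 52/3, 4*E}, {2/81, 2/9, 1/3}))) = Union(ProductSet({1/3, 8/17, 7/6, 52/3, 4*E}, {2/81, 2/9, 1/3}), ProductSet(Interval(-43/5, 8/17), {2/81, 2/9, 7/6, 63/5, 52/3, 4*E}))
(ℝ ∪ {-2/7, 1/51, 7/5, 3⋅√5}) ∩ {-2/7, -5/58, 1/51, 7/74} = {-2/7, -5/58, 1/51, 7/74}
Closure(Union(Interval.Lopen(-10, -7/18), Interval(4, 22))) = Union(Interval(-10, -7/18), Interval(4, 22))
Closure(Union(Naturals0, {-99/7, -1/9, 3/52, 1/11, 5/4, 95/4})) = Union({-99/7, -1/9, 3/52, 1/11, 5/4, 95/4}, Naturals0)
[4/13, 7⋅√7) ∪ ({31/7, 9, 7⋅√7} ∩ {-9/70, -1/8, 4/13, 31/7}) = [4/13, 7⋅√7)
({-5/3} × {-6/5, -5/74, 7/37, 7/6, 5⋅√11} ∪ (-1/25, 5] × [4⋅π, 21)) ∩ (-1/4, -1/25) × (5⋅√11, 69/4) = ∅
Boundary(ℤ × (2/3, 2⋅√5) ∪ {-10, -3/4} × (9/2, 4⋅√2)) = (ℤ × [2/3, 2⋅√5]) ∪ ({-10, -3/4} × [9/2, 4⋅√2])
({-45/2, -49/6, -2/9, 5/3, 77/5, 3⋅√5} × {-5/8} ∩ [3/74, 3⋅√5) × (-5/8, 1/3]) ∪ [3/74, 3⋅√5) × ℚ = [3/74, 3⋅√5) × ℚ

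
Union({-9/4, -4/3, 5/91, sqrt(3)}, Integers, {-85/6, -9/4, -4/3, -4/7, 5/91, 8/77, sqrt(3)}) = Union({-85/6, -9/4, -4/3, -4/7, 5/91, 8/77, sqrt(3)}, Integers)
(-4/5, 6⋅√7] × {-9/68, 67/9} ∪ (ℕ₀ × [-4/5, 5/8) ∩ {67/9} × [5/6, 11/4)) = (-4/5, 6⋅√7] × {-9/68, 67/9}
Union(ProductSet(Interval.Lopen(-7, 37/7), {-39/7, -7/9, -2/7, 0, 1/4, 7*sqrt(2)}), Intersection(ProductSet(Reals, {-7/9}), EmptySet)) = ProductSet(Interval.Lopen(-7, 37/7), {-39/7, -7/9, -2/7, 0, 1/4, 7*sqrt(2)})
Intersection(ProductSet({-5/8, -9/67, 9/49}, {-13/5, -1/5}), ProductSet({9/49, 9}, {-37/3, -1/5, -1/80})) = ProductSet({9/49}, {-1/5})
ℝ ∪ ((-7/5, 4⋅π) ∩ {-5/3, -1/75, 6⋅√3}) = ℝ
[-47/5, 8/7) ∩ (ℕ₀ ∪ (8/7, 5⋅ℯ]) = {0, 1}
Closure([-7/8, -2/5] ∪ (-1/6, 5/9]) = [-7/8, -2/5] ∪ [-1/6, 5/9]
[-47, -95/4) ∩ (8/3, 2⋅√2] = ∅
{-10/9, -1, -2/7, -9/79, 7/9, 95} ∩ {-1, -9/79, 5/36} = {-1, -9/79}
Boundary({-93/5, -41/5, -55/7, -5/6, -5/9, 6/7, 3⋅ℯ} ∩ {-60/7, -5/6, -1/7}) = {-5/6}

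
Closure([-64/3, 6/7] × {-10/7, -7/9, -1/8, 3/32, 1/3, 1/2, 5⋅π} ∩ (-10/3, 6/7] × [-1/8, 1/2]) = [-10/3, 6/7] × {-1/8, 3/32, 1/3, 1/2}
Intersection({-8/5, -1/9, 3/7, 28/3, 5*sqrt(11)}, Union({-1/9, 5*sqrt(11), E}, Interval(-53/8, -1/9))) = {-8/5, -1/9, 5*sqrt(11)}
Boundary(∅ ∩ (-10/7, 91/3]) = ∅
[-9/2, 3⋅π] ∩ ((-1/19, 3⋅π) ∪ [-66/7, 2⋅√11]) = [-9/2, 3⋅π)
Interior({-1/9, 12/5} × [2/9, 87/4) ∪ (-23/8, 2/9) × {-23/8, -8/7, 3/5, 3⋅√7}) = ∅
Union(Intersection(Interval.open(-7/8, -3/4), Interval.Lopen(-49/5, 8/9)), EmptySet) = Interval.open(-7/8, -3/4)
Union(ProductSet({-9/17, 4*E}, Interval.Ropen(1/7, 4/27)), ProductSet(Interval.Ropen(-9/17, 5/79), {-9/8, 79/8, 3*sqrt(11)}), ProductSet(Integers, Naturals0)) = Union(ProductSet({-9/17, 4*E}, Interval.Ropen(1/7, 4/27)), ProductSet(Integers, Naturals0), ProductSet(Interval.Ropen(-9/17, 5/79), {-9/8, 79/8, 3*sqrt(11)}))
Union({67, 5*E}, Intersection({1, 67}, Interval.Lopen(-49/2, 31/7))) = {1, 67, 5*E}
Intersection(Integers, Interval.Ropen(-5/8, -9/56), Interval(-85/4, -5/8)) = EmptySet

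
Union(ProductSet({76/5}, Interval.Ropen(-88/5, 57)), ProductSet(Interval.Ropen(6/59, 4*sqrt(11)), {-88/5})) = Union(ProductSet({76/5}, Interval.Ropen(-88/5, 57)), ProductSet(Interval.Ropen(6/59, 4*sqrt(11)), {-88/5}))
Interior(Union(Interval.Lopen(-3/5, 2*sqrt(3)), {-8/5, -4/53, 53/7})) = Interval.open(-3/5, 2*sqrt(3))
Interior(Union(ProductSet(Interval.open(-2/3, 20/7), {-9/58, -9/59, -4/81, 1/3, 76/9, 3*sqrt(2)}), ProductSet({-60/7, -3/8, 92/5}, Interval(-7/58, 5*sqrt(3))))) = EmptySet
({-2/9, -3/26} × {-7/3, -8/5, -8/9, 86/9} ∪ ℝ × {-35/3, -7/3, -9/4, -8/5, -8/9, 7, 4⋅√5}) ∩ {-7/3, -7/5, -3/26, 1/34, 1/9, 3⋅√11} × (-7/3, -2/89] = {-7/3, -7/5, -3/26, 1/34, 1/9, 3⋅√11} × {-9/4, -8/5, -8/9}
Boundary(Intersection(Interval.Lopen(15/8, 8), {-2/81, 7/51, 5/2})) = {5/2}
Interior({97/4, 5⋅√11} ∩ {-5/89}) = ∅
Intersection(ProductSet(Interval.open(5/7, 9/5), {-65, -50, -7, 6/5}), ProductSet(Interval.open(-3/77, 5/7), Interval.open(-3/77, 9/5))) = EmptySet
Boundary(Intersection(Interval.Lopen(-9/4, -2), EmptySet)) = EmptySet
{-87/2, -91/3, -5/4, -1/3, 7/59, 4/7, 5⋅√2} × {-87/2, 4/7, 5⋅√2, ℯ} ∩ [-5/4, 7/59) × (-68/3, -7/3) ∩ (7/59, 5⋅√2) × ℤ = ∅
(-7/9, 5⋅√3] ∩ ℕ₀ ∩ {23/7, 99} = ∅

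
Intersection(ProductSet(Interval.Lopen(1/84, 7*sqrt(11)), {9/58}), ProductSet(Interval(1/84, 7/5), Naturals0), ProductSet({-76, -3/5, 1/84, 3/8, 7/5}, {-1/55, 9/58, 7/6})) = EmptySet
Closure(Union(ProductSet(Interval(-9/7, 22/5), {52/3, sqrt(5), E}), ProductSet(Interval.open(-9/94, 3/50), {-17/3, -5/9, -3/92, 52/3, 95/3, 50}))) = Union(ProductSet(Interval(-9/7, 22/5), {52/3, sqrt(5), E}), ProductSet(Interval(-9/94, 3/50), {-17/3, -5/9, -3/92, 52/3, 95/3, 50}))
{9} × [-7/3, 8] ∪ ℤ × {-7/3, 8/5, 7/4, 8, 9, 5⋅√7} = ({9} × [-7/3, 8]) ∪ (ℤ × {-7/3, 8/5, 7/4, 8, 9, 5⋅√7})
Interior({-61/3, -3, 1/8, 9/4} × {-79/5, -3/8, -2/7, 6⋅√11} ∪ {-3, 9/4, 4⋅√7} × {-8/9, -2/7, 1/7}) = ∅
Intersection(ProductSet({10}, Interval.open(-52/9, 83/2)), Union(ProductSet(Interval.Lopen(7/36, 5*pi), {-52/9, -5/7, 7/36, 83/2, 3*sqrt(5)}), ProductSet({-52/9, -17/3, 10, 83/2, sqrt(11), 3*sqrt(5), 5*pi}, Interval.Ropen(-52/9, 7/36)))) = ProductSet({10}, Union({3*sqrt(5)}, Interval.Lopen(-52/9, 7/36)))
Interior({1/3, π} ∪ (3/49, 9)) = (3/49, 9)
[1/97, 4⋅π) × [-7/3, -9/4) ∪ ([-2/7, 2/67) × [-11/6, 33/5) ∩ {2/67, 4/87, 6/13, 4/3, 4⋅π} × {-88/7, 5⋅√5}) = [1/97, 4⋅π) × [-7/3, -9/4)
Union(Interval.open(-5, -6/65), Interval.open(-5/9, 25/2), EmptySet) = Interval.open(-5, 25/2)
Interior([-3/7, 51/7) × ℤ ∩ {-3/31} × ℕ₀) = ∅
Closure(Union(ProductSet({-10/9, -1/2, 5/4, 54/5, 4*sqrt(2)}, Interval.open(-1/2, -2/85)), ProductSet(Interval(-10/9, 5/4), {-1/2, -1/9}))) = Union(ProductSet({-10/9, -1/2, 5/4, 54/5, 4*sqrt(2)}, Interval(-1/2, -2/85)), ProductSet(Interval(-10/9, 5/4), {-1/2, -1/9}))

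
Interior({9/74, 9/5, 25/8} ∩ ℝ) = ∅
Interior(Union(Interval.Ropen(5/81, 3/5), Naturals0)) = Union(Complement(Interval.open(5/81, 3/5), Complement(Naturals0, Interval.open(5/81, 3/5))), Complement(Naturals0, Union(Complement(Naturals0, Interval.open(5/81, 3/5)), {5/81, 3/5})))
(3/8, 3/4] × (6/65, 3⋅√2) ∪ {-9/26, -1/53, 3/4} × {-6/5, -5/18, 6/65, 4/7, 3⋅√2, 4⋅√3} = ((3/8, 3/4] × (6/65, 3⋅√2)) ∪ ({-9/26, -1/53, 3/4} × {-6/5, -5/18, 6/65, 4/7, 3⋅√2, 4⋅√3})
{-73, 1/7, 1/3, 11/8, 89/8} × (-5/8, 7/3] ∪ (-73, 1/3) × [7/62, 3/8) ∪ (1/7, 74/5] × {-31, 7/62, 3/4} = ((1/7, 74/5] × {-31, 7/62, 3/4}) ∪ ((-73, 1/3) × [7/62, 3/8)) ∪ ({-73, 1/7, 1/3, 11/8, 89/8} × (-5/8, 7/3])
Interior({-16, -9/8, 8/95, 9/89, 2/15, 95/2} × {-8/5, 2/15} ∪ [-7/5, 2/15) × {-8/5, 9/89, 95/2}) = ∅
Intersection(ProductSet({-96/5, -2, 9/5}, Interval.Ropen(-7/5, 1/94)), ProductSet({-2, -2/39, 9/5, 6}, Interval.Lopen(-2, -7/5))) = ProductSet({-2, 9/5}, {-7/5})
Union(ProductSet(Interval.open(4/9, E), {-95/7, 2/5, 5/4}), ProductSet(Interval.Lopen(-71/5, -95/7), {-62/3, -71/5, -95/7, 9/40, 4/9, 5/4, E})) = Union(ProductSet(Interval.Lopen(-71/5, -95/7), {-62/3, -71/5, -95/7, 9/40, 4/9, 5/4, E}), ProductSet(Interval.open(4/9, E), {-95/7, 2/5, 5/4}))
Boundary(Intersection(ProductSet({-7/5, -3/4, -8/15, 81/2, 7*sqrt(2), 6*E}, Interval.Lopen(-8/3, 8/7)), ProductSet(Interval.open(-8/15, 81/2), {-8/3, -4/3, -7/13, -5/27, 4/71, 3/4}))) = ProductSet({7*sqrt(2), 6*E}, {-4/3, -7/13, -5/27, 4/71, 3/4})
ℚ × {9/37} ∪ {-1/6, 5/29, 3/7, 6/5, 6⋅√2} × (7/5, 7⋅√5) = (ℚ × {9/37}) ∪ ({-1/6, 5/29, 3/7, 6/5, 6⋅√2} × (7/5, 7⋅√5))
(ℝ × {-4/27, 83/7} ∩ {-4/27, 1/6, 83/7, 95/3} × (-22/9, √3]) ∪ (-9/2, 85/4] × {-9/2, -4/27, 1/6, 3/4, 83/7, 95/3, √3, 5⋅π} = ({-4/27, 1/6, 83/7, 95/3} × {-4/27}) ∪ ((-9/2, 85/4] × {-9/2, -4/27, 1/6, 3/4, 83/7, 95/3, √3, 5⋅π})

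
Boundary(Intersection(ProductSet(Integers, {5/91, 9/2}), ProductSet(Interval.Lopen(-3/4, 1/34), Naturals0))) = EmptySet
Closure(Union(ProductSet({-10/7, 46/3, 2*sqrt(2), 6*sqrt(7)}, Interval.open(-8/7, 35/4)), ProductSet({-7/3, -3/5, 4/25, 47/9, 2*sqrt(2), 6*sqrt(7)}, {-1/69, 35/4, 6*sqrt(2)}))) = Union(ProductSet({-10/7, 46/3, 2*sqrt(2), 6*sqrt(7)}, Interval(-8/7, 35/4)), ProductSet({-7/3, -3/5, 4/25, 47/9, 2*sqrt(2), 6*sqrt(7)}, {-1/69, 35/4, 6*sqrt(2)}))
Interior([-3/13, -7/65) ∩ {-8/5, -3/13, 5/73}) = ∅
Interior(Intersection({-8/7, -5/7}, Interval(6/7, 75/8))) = EmptySet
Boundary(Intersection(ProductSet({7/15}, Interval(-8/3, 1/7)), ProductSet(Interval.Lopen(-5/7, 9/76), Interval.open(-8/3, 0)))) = EmptySet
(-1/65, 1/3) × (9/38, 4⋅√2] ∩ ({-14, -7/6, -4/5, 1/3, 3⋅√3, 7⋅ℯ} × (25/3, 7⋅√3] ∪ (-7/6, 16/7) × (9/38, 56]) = (-1/65, 1/3) × (9/38, 4⋅√2]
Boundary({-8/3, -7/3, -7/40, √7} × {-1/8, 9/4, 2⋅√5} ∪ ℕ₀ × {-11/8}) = (ℕ₀ × {-11/8}) ∪ ({-8/3, -7/3, -7/40, √7} × {-1/8, 9/4, 2⋅√5})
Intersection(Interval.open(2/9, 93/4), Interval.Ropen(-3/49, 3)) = Interval.open(2/9, 3)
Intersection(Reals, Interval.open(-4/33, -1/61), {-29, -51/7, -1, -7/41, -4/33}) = EmptySet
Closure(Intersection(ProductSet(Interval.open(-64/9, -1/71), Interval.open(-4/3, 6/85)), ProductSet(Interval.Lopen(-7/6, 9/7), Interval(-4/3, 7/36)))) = Union(ProductSet({-7/6, -1/71}, Interval(-4/3, 6/85)), ProductSet(Interval(-7/6, -1/71), {-4/3, 6/85}), ProductSet(Interval.open(-7/6, -1/71), Interval.open(-4/3, 6/85)))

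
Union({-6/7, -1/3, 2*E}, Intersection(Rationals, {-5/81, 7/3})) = {-6/7, -1/3, -5/81, 7/3, 2*E}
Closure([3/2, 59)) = [3/2, 59]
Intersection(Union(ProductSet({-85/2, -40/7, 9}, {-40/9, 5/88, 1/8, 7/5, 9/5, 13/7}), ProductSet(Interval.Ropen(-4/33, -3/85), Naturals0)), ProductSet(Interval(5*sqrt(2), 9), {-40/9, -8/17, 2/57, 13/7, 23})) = ProductSet({9}, {-40/9, 13/7})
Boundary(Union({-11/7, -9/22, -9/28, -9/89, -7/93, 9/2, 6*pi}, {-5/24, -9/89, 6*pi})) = {-11/7, -9/22, -9/28, -5/24, -9/89, -7/93, 9/2, 6*pi}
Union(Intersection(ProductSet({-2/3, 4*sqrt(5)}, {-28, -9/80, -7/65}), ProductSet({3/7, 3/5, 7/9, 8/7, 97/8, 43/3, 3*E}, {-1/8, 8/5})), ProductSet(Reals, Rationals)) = ProductSet(Reals, Rationals)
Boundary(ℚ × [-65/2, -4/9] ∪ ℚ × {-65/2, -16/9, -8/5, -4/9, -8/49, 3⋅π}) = ℝ × ([-65/2, -4/9] ∪ {-8/49, 3⋅π})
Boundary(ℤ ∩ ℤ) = ℤ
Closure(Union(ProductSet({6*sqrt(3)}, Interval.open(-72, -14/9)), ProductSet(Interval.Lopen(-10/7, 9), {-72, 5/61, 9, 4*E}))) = Union(ProductSet({6*sqrt(3)}, Interval(-72, -14/9)), ProductSet(Interval(-10/7, 9), {-72, 5/61, 9, 4*E}))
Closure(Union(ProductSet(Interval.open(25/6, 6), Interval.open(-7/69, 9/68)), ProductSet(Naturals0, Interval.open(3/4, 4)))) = Union(ProductSet({25/6, 6}, Interval(-7/69, 9/68)), ProductSet(Interval(25/6, 6), {-7/69, 9/68}), ProductSet(Interval.open(25/6, 6), Interval.open(-7/69, 9/68)), ProductSet(Naturals0, Interval.open(3/4, 4)), ProductSet(Union(Complement(Naturals0, Interval.open(25/6, 6)), Naturals0), Interval(3/4, 4)))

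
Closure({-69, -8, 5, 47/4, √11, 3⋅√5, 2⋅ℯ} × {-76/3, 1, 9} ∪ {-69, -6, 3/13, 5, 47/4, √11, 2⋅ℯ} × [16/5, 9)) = ({-69, -6, 3/13, 5, 47/4, √11, 2⋅ℯ} × [16/5, 9]) ∪ ({-69, -8, 5, 47/4, √11, 3⋅√5, 2⋅ℯ} × {-76/3, 1, 9})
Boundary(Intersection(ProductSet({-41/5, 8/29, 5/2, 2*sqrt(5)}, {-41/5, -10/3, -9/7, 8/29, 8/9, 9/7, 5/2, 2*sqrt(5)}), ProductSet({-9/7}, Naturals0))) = EmptySet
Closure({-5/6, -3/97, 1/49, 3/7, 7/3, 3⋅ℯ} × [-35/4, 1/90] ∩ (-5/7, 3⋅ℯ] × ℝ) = {-3/97, 1/49, 3/7, 7/3, 3⋅ℯ} × [-35/4, 1/90]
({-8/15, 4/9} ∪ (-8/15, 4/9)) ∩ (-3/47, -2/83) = (-3/47, -2/83)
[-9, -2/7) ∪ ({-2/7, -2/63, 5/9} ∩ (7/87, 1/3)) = [-9, -2/7)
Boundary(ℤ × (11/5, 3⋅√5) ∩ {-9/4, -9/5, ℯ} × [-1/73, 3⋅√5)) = ∅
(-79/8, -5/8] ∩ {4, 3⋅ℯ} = ∅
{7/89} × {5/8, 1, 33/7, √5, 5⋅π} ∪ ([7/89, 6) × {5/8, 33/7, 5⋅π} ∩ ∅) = {7/89} × {5/8, 1, 33/7, √5, 5⋅π}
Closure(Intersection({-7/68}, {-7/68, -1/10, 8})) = {-7/68}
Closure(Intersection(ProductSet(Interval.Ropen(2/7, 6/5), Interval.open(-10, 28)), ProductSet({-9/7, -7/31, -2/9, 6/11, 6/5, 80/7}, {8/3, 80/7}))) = ProductSet({6/11}, {8/3, 80/7})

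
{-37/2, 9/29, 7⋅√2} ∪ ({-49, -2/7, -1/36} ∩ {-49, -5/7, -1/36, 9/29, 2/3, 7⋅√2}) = {-49, -37/2, -1/36, 9/29, 7⋅√2}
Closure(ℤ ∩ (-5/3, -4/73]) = {-1}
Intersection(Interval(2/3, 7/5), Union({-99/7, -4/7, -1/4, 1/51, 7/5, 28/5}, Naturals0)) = Union({7/5}, Range(1, 2, 1))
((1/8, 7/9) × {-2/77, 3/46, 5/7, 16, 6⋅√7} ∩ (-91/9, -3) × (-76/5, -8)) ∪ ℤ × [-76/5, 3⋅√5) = ℤ × [-76/5, 3⋅√5)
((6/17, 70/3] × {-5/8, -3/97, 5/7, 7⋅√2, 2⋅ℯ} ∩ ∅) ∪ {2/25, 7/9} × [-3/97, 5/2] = {2/25, 7/9} × [-3/97, 5/2]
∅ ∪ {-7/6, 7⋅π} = {-7/6, 7⋅π}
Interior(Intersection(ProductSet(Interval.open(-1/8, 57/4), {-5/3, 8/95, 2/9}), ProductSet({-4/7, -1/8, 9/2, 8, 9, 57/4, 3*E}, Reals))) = EmptySet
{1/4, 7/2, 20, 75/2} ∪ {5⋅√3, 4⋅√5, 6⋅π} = {1/4, 7/2, 20, 75/2, 5⋅√3, 4⋅√5, 6⋅π}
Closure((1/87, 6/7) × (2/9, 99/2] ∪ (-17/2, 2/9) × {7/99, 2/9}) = ({1/87, 6/7} × [2/9, 99/2]) ∪ ([-17/2, 2/9] × {7/99, 2/9}) ∪ ([1/87, 6/7] × {2/9, 99/2}) ∪ ((1/87, 6/7) × (2/9, 99/2])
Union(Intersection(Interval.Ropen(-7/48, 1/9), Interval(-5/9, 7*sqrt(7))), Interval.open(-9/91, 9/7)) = Interval.Ropen(-7/48, 9/7)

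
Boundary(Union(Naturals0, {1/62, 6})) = Union({1/62}, Naturals0)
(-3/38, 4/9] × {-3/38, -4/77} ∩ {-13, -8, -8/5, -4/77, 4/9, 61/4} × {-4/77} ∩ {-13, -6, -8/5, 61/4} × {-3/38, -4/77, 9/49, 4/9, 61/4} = ∅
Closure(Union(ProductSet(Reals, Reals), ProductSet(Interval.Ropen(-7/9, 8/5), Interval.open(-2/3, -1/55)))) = ProductSet(Reals, Reals)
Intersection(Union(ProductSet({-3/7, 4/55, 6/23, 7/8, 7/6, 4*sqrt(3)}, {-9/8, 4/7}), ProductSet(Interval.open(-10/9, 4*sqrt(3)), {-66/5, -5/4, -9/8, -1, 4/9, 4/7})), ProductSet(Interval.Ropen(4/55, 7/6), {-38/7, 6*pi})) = EmptySet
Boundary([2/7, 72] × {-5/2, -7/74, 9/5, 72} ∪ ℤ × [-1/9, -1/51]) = (ℤ × [-1/9, -1/51]) ∪ ([2/7, 72] × {-5/2, -7/74, 9/5, 72})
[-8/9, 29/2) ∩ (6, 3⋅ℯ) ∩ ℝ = (6, 3⋅ℯ)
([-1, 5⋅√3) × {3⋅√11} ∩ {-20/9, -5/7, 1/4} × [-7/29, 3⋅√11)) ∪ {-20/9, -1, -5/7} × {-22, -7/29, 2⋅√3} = {-20/9, -1, -5/7} × {-22, -7/29, 2⋅√3}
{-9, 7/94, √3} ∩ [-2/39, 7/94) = ∅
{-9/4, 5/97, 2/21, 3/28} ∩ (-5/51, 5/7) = {5/97, 2/21, 3/28}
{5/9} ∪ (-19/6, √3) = (-19/6, √3)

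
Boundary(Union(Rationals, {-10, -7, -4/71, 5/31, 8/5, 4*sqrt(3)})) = Reals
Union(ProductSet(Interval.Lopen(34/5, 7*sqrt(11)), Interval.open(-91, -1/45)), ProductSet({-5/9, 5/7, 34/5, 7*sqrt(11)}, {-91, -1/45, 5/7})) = Union(ProductSet({-5/9, 5/7, 34/5, 7*sqrt(11)}, {-91, -1/45, 5/7}), ProductSet(Interval.Lopen(34/5, 7*sqrt(11)), Interval.open(-91, -1/45)))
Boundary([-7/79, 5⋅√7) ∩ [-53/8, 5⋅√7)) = {-7/79, 5⋅√7}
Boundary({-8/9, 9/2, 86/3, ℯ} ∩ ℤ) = ∅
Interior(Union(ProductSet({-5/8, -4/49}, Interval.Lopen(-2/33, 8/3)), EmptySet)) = EmptySet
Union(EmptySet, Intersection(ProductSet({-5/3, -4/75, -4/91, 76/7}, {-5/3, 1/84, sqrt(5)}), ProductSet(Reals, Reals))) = ProductSet({-5/3, -4/75, -4/91, 76/7}, {-5/3, 1/84, sqrt(5)})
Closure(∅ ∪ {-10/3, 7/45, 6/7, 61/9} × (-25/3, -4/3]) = {-10/3, 7/45, 6/7, 61/9} × [-25/3, -4/3]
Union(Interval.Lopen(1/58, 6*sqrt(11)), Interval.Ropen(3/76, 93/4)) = Interval.open(1/58, 93/4)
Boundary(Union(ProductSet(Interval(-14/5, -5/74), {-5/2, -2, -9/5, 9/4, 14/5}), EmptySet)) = ProductSet(Interval(-14/5, -5/74), {-5/2, -2, -9/5, 9/4, 14/5})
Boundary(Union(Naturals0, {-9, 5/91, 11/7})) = Union({-9, 5/91, 11/7}, Naturals0)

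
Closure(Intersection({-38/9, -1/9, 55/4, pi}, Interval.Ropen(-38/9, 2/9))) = {-38/9, -1/9}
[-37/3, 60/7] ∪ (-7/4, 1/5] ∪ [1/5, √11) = [-37/3, 60/7]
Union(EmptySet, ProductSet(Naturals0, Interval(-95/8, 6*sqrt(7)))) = ProductSet(Naturals0, Interval(-95/8, 6*sqrt(7)))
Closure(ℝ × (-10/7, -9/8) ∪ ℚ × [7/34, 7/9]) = ℝ × ([-10/7, -9/8] ∪ [7/34, 7/9])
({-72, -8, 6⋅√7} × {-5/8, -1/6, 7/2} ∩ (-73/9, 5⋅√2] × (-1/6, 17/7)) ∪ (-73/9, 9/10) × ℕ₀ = (-73/9, 9/10) × ℕ₀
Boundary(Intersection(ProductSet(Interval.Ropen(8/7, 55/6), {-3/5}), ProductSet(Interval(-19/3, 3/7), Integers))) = EmptySet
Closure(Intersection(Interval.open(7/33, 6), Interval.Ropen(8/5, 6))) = Interval(8/5, 6)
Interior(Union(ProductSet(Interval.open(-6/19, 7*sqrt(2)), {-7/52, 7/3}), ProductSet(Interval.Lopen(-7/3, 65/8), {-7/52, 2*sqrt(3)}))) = EmptySet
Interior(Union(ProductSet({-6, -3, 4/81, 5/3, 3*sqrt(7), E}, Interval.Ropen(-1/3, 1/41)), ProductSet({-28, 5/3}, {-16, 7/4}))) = EmptySet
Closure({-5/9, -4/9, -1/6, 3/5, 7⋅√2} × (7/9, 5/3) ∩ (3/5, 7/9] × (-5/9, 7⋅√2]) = ∅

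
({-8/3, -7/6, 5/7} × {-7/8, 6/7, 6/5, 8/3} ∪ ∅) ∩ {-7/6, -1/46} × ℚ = {-7/6} × {-7/8, 6/7, 6/5, 8/3}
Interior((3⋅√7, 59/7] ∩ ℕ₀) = ∅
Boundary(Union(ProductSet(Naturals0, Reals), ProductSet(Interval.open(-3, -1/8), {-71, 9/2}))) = Union(ProductSet(Interval(-3, -1/8), {-71, 9/2}), ProductSet(Naturals0, Reals))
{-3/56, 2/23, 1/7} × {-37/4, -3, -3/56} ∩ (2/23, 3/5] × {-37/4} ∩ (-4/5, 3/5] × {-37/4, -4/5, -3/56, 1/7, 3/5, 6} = {1/7} × {-37/4}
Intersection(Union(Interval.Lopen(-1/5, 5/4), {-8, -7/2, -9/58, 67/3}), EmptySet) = EmptySet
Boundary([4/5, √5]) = {4/5, √5}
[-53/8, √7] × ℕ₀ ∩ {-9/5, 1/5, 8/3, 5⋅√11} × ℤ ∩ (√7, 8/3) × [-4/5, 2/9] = ∅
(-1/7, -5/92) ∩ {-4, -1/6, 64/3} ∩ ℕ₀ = ∅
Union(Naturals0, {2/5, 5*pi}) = Union({2/5, 5*pi}, Naturals0)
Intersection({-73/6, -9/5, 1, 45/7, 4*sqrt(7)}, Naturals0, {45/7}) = EmptySet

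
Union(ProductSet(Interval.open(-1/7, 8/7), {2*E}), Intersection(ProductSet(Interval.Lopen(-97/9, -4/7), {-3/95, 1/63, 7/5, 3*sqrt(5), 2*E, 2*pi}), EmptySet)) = ProductSet(Interval.open(-1/7, 8/7), {2*E})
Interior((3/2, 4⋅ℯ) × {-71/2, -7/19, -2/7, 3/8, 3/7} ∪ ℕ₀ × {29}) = ∅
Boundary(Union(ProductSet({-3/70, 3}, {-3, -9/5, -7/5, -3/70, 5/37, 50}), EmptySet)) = ProductSet({-3/70, 3}, {-3, -9/5, -7/5, -3/70, 5/37, 50})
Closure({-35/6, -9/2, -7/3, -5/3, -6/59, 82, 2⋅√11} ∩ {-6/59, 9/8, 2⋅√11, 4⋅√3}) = {-6/59, 2⋅√11}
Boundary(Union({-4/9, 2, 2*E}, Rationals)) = Reals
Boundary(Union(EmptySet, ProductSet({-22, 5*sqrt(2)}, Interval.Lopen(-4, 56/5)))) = ProductSet({-22, 5*sqrt(2)}, Interval(-4, 56/5))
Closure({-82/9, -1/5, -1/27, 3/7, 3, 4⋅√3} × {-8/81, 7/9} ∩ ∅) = ∅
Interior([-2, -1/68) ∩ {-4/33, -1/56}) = ∅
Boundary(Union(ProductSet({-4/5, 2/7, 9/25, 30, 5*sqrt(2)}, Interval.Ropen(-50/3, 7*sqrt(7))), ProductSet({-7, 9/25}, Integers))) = Union(ProductSet({-7, 9/25}, Integers), ProductSet({-4/5, 2/7, 9/25, 30, 5*sqrt(2)}, Interval(-50/3, 7*sqrt(7))))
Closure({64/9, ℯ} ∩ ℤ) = ∅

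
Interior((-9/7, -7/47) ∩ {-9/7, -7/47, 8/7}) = ∅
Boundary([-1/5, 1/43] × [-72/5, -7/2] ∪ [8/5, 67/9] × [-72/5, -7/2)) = ({-1/5, 1/43, 8/5, 67/9} × [-72/5, -7/2]) ∪ (([-1/5, 1/43] ∪ [8/5, 67/9]) × {-72/5, -7/2})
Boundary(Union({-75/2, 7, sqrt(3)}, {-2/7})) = {-75/2, -2/7, 7, sqrt(3)}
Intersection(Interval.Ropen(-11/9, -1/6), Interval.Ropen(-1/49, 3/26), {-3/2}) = EmptySet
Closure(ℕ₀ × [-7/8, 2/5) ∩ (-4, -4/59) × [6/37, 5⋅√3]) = ∅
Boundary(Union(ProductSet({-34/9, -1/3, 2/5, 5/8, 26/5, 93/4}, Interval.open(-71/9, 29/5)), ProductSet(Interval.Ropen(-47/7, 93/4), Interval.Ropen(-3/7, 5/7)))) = Union(ProductSet({93/4}, Interval(-71/9, 29/5)), ProductSet({-47/7, 93/4}, Interval(-3/7, 5/7)), ProductSet({-34/9, -1/3, 2/5, 5/8, 26/5, 93/4}, Union(Interval(-71/9, -3/7), Interval(5/7, 29/5))), ProductSet(Interval(-47/7, 93/4), {-3/7, 5/7}))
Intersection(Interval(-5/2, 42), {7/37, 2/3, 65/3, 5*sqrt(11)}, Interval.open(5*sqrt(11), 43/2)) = EmptySet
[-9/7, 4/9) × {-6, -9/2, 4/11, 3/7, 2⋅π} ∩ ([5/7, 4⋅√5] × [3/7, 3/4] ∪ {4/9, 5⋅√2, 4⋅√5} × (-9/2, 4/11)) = ∅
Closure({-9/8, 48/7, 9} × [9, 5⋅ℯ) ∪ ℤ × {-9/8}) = (ℤ × {-9/8}) ∪ ({-9/8, 48/7, 9} × [9, 5⋅ℯ])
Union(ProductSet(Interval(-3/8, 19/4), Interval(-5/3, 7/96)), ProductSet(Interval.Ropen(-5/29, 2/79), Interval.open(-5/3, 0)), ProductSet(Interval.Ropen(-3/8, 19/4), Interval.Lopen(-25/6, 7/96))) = Union(ProductSet(Interval(-3/8, 19/4), Interval(-5/3, 7/96)), ProductSet(Interval.Ropen(-3/8, 19/4), Interval.Lopen(-25/6, 7/96)))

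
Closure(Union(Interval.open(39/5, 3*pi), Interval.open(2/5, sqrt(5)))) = Union(Interval(2/5, sqrt(5)), Interval(39/5, 3*pi))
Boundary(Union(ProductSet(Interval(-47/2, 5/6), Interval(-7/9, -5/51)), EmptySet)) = Union(ProductSet({-47/2, 5/6}, Interval(-7/9, -5/51)), ProductSet(Interval(-47/2, 5/6), {-7/9, -5/51}))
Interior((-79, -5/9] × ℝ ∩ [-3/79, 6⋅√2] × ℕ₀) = ∅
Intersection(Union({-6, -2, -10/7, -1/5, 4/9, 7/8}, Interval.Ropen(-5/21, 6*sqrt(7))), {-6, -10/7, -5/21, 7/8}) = {-6, -10/7, -5/21, 7/8}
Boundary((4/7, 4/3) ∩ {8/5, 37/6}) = ∅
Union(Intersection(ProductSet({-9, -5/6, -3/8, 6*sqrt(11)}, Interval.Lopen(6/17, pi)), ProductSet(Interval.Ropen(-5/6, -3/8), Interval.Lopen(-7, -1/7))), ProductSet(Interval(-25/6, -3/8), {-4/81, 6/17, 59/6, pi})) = ProductSet(Interval(-25/6, -3/8), {-4/81, 6/17, 59/6, pi})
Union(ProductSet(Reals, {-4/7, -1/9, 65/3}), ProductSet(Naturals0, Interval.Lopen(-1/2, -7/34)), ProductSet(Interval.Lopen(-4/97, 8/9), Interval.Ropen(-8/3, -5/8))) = Union(ProductSet(Interval.Lopen(-4/97, 8/9), Interval.Ropen(-8/3, -5/8)), ProductSet(Naturals0, Interval.Lopen(-1/2, -7/34)), ProductSet(Reals, {-4/7, -1/9, 65/3}))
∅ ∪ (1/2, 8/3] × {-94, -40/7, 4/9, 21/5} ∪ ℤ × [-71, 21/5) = (ℤ × [-71, 21/5)) ∪ ((1/2, 8/3] × {-94, -40/7, 4/9, 21/5})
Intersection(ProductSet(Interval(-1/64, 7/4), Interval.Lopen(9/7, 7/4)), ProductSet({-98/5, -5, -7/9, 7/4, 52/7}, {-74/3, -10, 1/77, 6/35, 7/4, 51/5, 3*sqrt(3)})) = ProductSet({7/4}, {7/4})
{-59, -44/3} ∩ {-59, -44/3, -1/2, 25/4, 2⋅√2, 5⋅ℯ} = {-59, -44/3}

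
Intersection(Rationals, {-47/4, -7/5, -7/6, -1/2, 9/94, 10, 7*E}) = {-47/4, -7/5, -7/6, -1/2, 9/94, 10}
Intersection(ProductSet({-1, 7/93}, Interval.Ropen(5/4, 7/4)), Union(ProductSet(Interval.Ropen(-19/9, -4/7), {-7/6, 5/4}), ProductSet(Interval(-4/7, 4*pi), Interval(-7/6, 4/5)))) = ProductSet({-1}, {5/4})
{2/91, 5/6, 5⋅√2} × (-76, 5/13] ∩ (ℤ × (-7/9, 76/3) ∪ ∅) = ∅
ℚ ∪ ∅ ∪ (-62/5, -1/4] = ℚ ∪ [-62/5, -1/4]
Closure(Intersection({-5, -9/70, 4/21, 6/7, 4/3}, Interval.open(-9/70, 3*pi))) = {4/21, 6/7, 4/3}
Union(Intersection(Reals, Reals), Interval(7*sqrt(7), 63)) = Interval(-oo, oo)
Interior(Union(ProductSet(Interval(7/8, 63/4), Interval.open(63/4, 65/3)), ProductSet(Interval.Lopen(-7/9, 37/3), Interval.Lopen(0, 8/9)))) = Union(ProductSet(Interval.open(-7/9, 37/3), Interval.open(0, 8/9)), ProductSet(Interval.open(7/8, 63/4), Interval.open(63/4, 65/3)))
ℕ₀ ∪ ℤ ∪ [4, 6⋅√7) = ℤ ∪ [4, 6⋅√7)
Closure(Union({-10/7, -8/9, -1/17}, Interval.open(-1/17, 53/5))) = Union({-10/7, -8/9}, Interval(-1/17, 53/5))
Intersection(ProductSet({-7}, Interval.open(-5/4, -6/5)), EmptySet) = EmptySet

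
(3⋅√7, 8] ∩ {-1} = ∅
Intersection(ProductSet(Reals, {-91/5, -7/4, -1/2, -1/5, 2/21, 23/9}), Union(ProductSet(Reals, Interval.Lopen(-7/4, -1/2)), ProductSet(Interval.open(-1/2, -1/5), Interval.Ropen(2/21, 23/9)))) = Union(ProductSet(Interval.open(-1/2, -1/5), {2/21}), ProductSet(Reals, {-1/2}))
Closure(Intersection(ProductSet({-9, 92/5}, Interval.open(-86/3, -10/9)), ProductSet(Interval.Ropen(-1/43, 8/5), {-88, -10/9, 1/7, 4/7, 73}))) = EmptySet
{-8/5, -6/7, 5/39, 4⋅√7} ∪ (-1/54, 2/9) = {-8/5, -6/7, 4⋅√7} ∪ (-1/54, 2/9)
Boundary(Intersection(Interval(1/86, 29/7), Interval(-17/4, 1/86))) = {1/86}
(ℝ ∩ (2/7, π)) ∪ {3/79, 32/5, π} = {3/79, 32/5} ∪ (2/7, π]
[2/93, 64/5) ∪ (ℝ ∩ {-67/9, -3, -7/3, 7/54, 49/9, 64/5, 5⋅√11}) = {-67/9, -3, -7/3, 5⋅√11} ∪ [2/93, 64/5]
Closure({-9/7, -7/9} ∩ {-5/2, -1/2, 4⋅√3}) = ∅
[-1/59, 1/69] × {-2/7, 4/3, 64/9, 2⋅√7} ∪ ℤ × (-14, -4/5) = (ℤ × (-14, -4/5)) ∪ ([-1/59, 1/69] × {-2/7, 4/3, 64/9, 2⋅√7})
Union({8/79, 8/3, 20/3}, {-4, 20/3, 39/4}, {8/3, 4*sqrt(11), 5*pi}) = {-4, 8/79, 8/3, 20/3, 39/4, 4*sqrt(11), 5*pi}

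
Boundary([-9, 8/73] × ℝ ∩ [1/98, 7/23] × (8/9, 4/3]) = ({1/98, 8/73} × [8/9, 4/3]) ∪ ([1/98, 8/73] × {8/9, 4/3})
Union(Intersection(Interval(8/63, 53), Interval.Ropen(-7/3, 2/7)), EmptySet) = Interval.Ropen(8/63, 2/7)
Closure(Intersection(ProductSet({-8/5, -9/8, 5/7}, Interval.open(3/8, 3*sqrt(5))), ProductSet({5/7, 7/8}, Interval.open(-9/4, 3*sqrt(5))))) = ProductSet({5/7}, Interval(3/8, 3*sqrt(5)))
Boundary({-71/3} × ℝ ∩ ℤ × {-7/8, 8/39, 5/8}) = ∅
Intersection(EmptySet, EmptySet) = EmptySet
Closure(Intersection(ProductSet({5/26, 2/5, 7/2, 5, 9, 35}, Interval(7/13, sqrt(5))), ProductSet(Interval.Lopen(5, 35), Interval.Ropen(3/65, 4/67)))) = EmptySet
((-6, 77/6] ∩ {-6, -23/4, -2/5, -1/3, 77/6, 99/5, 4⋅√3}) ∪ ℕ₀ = {-23/4, -2/5, -1/3, 77/6, 4⋅√3} ∪ ℕ₀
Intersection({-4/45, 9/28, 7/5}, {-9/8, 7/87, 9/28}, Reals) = {9/28}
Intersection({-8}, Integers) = {-8}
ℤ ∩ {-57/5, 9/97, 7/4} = ∅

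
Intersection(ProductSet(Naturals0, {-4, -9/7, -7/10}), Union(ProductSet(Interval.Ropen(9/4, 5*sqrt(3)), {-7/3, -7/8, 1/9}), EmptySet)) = EmptySet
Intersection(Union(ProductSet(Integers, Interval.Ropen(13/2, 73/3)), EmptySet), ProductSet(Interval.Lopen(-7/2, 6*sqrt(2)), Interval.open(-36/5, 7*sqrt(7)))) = ProductSet(Range(-3, 9, 1), Interval.Ropen(13/2, 7*sqrt(7)))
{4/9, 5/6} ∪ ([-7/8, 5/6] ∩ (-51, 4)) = [-7/8, 5/6]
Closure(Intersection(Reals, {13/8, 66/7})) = {13/8, 66/7}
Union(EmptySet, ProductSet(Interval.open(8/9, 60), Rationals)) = ProductSet(Interval.open(8/9, 60), Rationals)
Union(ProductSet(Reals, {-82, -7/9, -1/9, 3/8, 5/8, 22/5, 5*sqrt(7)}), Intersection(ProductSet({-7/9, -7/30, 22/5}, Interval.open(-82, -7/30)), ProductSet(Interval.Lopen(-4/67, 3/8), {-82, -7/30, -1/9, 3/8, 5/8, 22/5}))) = ProductSet(Reals, {-82, -7/9, -1/9, 3/8, 5/8, 22/5, 5*sqrt(7)})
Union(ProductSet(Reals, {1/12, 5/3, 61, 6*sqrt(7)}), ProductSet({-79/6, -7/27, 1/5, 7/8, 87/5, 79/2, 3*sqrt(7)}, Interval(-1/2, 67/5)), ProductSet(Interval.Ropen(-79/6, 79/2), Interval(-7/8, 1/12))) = Union(ProductSet({-79/6, -7/27, 1/5, 7/8, 87/5, 79/2, 3*sqrt(7)}, Interval(-1/2, 67/5)), ProductSet(Interval.Ropen(-79/6, 79/2), Interval(-7/8, 1/12)), ProductSet(Reals, {1/12, 5/3, 61, 6*sqrt(7)}))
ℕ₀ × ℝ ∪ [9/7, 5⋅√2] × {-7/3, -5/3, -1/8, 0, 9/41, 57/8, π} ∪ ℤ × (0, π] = (ℕ₀ × ℝ) ∪ (ℤ × (0, π]) ∪ ([9/7, 5⋅√2] × {-7/3, -5/3, -1/8, 0, 9/41, 57/8, π})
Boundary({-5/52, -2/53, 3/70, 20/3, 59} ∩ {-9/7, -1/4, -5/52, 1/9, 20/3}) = {-5/52, 20/3}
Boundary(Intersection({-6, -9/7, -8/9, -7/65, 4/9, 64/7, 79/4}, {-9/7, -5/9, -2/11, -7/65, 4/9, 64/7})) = {-9/7, -7/65, 4/9, 64/7}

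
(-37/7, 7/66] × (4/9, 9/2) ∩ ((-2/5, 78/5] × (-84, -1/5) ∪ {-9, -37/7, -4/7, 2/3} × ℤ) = {-4/7} × {1, 2, 3, 4}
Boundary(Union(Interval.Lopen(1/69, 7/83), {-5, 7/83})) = {-5, 1/69, 7/83}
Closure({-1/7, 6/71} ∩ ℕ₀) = ∅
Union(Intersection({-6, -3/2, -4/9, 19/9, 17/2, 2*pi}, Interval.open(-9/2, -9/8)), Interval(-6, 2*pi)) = Interval(-6, 2*pi)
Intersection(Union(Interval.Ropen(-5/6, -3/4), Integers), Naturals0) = Naturals0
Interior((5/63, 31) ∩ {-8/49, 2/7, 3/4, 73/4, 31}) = ∅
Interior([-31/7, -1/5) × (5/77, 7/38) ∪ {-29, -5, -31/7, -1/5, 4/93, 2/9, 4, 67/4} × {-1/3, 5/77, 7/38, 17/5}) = (-31/7, -1/5) × (5/77, 7/38)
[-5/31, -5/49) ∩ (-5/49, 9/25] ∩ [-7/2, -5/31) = ∅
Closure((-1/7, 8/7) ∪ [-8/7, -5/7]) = [-8/7, -5/7] ∪ [-1/7, 8/7]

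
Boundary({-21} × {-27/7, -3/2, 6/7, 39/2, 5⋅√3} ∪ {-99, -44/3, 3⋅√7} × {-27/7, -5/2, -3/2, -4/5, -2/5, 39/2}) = ({-21} × {-27/7, -3/2, 6/7, 39/2, 5⋅√3}) ∪ ({-99, -44/3, 3⋅√7} × {-27/7, -5/2, -3/2, -4/5, -2/5, 39/2})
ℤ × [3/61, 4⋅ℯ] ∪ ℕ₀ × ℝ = (ℕ₀ × ℝ) ∪ (ℤ × [3/61, 4⋅ℯ])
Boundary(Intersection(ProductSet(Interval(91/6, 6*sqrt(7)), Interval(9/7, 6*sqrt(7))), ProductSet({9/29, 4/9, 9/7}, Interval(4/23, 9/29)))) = EmptySet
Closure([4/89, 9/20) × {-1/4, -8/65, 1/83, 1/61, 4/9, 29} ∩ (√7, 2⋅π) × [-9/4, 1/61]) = ∅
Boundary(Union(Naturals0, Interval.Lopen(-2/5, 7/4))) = Union(Complement(Naturals0, Interval.open(-2/5, 7/4)), {-2/5, 7/4})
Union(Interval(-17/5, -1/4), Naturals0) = Union(Interval(-17/5, -1/4), Naturals0)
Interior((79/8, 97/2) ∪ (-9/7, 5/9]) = (-9/7, 5/9) ∪ (79/8, 97/2)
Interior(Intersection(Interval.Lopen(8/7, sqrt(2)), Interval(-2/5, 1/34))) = EmptySet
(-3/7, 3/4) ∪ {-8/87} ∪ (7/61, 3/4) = (-3/7, 3/4)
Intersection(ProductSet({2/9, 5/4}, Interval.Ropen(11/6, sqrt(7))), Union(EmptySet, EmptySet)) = EmptySet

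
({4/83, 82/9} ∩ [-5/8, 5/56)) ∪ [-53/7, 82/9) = [-53/7, 82/9)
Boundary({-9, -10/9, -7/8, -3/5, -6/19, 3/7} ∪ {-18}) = {-18, -9, -10/9, -7/8, -3/5, -6/19, 3/7}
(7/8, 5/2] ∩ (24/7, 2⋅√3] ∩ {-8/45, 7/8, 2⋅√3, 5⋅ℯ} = ∅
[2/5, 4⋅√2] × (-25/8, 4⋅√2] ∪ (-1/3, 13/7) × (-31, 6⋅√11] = ((-1/3, 13/7) × (-31, 6⋅√11]) ∪ ([2/5, 4⋅√2] × (-25/8, 4⋅√2])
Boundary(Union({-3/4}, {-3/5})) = {-3/4, -3/5}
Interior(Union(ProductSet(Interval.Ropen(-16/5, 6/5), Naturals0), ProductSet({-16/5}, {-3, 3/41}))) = EmptySet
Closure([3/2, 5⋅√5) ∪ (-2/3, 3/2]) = [-2/3, 5⋅√5]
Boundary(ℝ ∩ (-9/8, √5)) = {-9/8, √5}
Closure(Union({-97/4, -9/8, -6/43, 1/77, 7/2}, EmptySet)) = {-97/4, -9/8, -6/43, 1/77, 7/2}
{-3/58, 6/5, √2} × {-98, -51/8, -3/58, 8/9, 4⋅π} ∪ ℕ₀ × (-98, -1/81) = (ℕ₀ × (-98, -1/81)) ∪ ({-3/58, 6/5, √2} × {-98, -51/8, -3/58, 8/9, 4⋅π})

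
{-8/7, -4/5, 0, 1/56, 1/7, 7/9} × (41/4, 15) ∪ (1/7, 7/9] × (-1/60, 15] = ((1/7, 7/9] × (-1/60, 15]) ∪ ({-8/7, -4/5, 0, 1/56, 1/7, 7/9} × (41/4, 15))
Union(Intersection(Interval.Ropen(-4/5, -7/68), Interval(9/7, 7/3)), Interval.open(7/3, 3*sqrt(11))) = Interval.open(7/3, 3*sqrt(11))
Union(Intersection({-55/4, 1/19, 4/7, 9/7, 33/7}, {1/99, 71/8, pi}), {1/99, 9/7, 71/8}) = {1/99, 9/7, 71/8}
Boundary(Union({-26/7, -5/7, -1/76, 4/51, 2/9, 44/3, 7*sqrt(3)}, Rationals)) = Reals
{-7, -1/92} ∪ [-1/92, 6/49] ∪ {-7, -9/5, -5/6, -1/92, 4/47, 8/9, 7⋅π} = {-7, -9/5, -5/6, 8/9, 7⋅π} ∪ [-1/92, 6/49]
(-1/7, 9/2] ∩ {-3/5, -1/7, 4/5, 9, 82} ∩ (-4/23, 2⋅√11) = {4/5}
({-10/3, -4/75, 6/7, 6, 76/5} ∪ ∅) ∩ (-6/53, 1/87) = {-4/75}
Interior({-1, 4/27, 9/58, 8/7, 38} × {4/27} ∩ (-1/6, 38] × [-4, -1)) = ∅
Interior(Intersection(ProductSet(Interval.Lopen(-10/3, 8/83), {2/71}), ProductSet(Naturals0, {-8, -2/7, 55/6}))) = EmptySet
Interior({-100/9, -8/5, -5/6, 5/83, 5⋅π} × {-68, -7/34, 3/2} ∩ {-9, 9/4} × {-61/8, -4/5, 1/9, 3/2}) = ∅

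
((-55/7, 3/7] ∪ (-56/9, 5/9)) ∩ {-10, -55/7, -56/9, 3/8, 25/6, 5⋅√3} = {-56/9, 3/8}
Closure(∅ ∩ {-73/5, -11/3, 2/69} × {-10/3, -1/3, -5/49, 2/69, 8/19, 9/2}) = ∅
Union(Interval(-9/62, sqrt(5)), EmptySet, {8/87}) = Interval(-9/62, sqrt(5))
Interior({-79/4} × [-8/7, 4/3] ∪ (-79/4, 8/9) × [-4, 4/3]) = (-79/4, 8/9) × (-4, 4/3)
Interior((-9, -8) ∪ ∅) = (-9, -8)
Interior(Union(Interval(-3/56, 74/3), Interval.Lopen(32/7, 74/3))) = Interval.open(-3/56, 74/3)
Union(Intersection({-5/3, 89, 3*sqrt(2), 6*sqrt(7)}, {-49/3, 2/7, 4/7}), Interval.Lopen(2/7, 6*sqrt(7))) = Interval.Lopen(2/7, 6*sqrt(7))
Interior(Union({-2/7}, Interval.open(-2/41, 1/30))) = Interval.open(-2/41, 1/30)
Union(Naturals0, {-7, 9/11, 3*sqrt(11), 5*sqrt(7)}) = Union({-7, 9/11, 3*sqrt(11), 5*sqrt(7)}, Naturals0)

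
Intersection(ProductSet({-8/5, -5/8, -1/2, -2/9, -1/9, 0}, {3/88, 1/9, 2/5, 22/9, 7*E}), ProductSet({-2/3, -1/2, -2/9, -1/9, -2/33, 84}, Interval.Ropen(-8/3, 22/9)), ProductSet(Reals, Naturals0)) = EmptySet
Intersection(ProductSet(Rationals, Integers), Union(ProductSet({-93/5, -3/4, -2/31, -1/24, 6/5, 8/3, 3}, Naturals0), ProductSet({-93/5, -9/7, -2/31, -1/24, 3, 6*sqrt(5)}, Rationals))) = Union(ProductSet({-93/5, -9/7, -2/31, -1/24, 3}, Integers), ProductSet({-93/5, -3/4, -2/31, -1/24, 6/5, 8/3, 3}, Naturals0))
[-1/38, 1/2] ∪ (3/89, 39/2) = [-1/38, 39/2)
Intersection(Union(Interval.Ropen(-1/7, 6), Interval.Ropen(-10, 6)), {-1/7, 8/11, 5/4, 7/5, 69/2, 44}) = {-1/7, 8/11, 5/4, 7/5}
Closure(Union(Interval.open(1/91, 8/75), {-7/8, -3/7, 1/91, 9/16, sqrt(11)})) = Union({-7/8, -3/7, 9/16, sqrt(11)}, Interval(1/91, 8/75))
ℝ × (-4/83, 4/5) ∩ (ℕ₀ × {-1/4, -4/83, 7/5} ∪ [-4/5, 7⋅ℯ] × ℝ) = [-4/5, 7⋅ℯ] × (-4/83, 4/5)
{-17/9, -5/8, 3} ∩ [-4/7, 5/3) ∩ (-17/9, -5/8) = ∅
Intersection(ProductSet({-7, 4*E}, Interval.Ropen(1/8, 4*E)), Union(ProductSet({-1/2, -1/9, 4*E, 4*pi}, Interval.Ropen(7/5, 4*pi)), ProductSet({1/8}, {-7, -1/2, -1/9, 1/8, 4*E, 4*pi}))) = ProductSet({4*E}, Interval.Ropen(7/5, 4*E))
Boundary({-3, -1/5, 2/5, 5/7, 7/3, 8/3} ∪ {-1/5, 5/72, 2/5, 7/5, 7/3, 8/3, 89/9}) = {-3, -1/5, 5/72, 2/5, 5/7, 7/5, 7/3, 8/3, 89/9}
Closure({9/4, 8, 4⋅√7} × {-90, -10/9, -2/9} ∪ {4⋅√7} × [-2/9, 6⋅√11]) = ({9/4, 8, 4⋅√7} × {-90, -10/9, -2/9}) ∪ ({4⋅√7} × [-2/9, 6⋅√11])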